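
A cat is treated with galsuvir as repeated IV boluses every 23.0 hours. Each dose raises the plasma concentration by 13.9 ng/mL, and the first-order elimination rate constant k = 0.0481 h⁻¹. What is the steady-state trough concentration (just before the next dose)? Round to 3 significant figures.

6.87 ng/mL

Fraction remaining after one interval: e^(−kτ) = e^(−0.04810 × 23.0) = 0.3308
R = 1 / (1 − 0.3308) = 1.494
Css,max = 13.9 × 1.494 = 20.77 ng/mL
Css,min = Css,max × e^(−kτ) = 20.77 × 0.3308 ≈ 6.87 ng/mL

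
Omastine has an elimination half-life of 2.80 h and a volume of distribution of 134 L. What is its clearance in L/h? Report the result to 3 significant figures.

33.2 L/h

k = ln 2 / t½ = ln 2 / 2.80 = 0.2476 h⁻¹
CL = k · V = 0.2476 × 134 ≈ 33.2 L/h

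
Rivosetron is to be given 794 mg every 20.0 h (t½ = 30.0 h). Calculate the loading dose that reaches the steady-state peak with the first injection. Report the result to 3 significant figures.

2150 mg

k = ln 2 / 30.0 = 0.02310 h⁻¹
Accumulation ratio R = 1 / (1 − e^(−kτ)) = 1 / (1 − e^(−0.02310×20.0)) = 1 / (1 − 0.6300) = 2.702
Loading dose = maintenance dose × R = 794 × 2.702 ≈ 2150 mg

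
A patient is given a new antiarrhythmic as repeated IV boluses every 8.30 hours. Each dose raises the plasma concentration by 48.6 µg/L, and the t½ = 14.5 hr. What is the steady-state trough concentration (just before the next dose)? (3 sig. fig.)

k = ln 2 / 14.5 = 0.04780 hr⁻¹
Fraction remaining after one interval: e^(−kτ) = e^(−0.04780 × 8.30) = 0.6725
R = 1 / (1 − 0.6725) = 3.053
Css,max = 48.6 × 3.053 = 148.4 µg/L
Css,min = Css,max × e^(−kτ) = 148.4 × 0.6725 ≈ 99.8 µg/L

99.8 µg/L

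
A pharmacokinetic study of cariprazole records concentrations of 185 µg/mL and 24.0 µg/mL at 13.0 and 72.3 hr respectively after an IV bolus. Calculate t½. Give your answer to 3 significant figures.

k = ln(C₁/C₂) / (t₂ − t₁) = ln(185/24.0) / (72.3 − 13.0)
  = 2.042 / 59.30 = 0.03444 hr⁻¹
t½ = ln 2 / k = ln 2 / 0.03444 ≈ 20.1 hours

20.1 hours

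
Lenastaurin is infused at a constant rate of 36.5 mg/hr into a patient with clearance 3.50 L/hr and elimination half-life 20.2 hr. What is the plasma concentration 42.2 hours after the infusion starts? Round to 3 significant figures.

7.98 µg/mL

Css = rate / CL = 36.5 / 3.50 = 10.43 µg/mL
k = ln 2 / 20.2 = 0.03431 hr⁻¹
C(t) = Css (1 − e^(−kt)) = 10.43 × (1 − e^(−1.448)) = 10.43 × 0.7650 ≈ 7.98 µg/mL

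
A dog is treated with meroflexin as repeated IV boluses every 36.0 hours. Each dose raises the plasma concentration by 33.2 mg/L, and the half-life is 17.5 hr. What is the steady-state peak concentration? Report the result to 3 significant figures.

43.7 mg/L

k = ln 2 / 17.5 = 0.03961 hr⁻¹
Fraction remaining after one interval: e^(−kτ) = e^(−0.03961 × 36.0) = 0.2403
R = 1 / (1 − 0.2403) = 1.316
Css,max = 33.2 × 1.316 ≈ 43.7 mg/L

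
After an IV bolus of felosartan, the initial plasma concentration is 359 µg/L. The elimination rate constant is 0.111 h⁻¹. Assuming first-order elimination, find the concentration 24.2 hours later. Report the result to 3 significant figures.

C(t) = C₀ e^(−kt) = 359 × e^(−0.1110 × 24.2) = 359 × e^(−2.686) = 359 × 0.06814 ≈ 24.5 µg/L

24.5 µg/L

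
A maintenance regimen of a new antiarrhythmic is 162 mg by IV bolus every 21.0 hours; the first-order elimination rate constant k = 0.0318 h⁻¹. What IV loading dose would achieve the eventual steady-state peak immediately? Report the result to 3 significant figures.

Accumulation ratio R = 1 / (1 − e^(−kτ)) = 1 / (1 − e^(−0.03180×21.0)) = 1 / (1 − 0.5128) = 2.053
Loading dose = maintenance dose × R = 162 × 2.053 ≈ 333 mg

333 mg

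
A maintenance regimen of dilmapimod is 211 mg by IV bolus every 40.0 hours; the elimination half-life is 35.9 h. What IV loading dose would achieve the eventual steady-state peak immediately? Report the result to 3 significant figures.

k = ln 2 / 35.9 = 0.01931 h⁻¹
Accumulation ratio R = 1 / (1 − e^(−kτ)) = 1 / (1 − e^(−0.01931×40.0)) = 1 / (1 − 0.4619) = 1.859
Loading dose = maintenance dose × R = 211 × 1.859 ≈ 392 mg

392 mg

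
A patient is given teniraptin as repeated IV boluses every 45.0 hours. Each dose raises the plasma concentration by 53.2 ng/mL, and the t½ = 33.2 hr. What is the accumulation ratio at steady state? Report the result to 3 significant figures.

1.64

k = ln 2 / 33.2 = 0.02088 hr⁻¹
Fraction remaining after one interval: e^(−kτ) = e^(−0.02088 × 45.0) = 0.3908
R = 1 / (1 − 0.3908) = 1 / 0.6092 ≈ 1.64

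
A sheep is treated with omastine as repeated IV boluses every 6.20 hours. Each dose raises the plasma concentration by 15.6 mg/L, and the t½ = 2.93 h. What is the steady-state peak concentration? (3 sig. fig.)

20.3 mg/L

k = ln 2 / 2.93 = 0.2366 h⁻¹
Fraction remaining after one interval: e^(−kτ) = e^(−0.2366 × 6.20) = 0.2307
R = 1 / (1 − 0.2307) = 1.300
Css,max = 15.6 × 1.300 ≈ 20.3 mg/L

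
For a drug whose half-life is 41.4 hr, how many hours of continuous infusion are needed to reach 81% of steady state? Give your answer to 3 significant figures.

k = ln 2 / 41.4 = 0.01674 hr⁻¹
f = 1 − e^(−kt)  ⇒  t = −ln(1 − f) / k
t = −ln(1 − 0.81) / 0.01674 = 1.661 / 0.01674 ≈ 99.2 hours

99.2 hours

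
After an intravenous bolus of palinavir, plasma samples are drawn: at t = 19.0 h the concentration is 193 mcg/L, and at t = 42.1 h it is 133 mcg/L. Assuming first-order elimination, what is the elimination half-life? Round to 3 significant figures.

k = ln(C₁/C₂) / (t₂ − t₁) = ln(193/133) / (42.1 − 19.0)
  = 0.3723 / 23.10 = 0.01612 h⁻¹
t½ = ln 2 / k = ln 2 / 0.01612 ≈ 43.0 hours

43.0 hours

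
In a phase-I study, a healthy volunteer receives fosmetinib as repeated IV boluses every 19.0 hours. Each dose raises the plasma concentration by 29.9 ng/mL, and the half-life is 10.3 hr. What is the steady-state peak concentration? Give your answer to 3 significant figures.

k = ln 2 / 10.3 = 0.06730 hr⁻¹
Fraction remaining after one interval: e^(−kτ) = e^(−0.06730 × 19.0) = 0.2784
R = 1 / (1 − 0.2784) = 1.386
Css,max = 29.9 × 1.386 ≈ 41.4 ng/mL

41.4 ng/mL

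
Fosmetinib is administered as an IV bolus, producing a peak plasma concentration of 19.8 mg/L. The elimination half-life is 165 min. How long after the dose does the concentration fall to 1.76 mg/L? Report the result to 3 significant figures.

576 minutes

k = ln 2 / 165 = 0.004201 min⁻¹
C(t) = C₀ e^(−kt)  ⇒  t = ln(C₀/C) / k
t = ln(19.8/1.76) / 0.004201 = 2.420 / 0.004201 ≈ 576 minutes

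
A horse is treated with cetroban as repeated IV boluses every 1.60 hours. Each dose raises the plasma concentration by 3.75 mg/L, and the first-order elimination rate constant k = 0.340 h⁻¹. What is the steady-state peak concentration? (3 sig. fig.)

8.94 mg/L

Fraction remaining after one interval: e^(−kτ) = e^(−0.3400 × 1.60) = 0.5804
R = 1 / (1 − 0.5804) = 2.383
Css,max = 3.75 × 2.383 ≈ 8.94 mg/L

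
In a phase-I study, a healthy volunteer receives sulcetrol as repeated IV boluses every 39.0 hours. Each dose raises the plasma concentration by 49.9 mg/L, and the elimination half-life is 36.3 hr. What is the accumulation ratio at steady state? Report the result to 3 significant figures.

1.90

k = ln 2 / 36.3 = 0.01909 hr⁻¹
Fraction remaining after one interval: e^(−kτ) = e^(−0.01909 × 39.0) = 0.4749
R = 1 / (1 − 0.4749) = 1 / 0.5251 ≈ 1.90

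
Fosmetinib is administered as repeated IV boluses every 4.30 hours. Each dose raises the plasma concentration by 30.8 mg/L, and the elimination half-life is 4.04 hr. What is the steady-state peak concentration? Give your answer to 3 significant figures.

k = ln 2 / 4.04 = 0.1716 hr⁻¹
Fraction remaining after one interval: e^(−kτ) = e^(−0.1716 × 4.30) = 0.4782
R = 1 / (1 − 0.4782) = 1.916
Css,max = 30.8 × 1.916 ≈ 59.0 mg/L

59.0 mg/L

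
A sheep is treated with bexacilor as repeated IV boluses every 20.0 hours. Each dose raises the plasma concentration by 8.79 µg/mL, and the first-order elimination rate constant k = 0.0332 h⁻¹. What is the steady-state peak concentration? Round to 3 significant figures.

18.1 µg/mL

Fraction remaining after one interval: e^(−kτ) = e^(−0.03320 × 20.0) = 0.5148
R = 1 / (1 − 0.5148) = 2.061
Css,max = 8.79 × 2.061 ≈ 18.1 µg/mL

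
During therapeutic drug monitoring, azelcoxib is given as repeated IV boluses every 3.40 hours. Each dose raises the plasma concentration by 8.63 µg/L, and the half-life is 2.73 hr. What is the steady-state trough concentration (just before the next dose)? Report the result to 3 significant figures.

k = ln 2 / 2.73 = 0.2539 hr⁻¹
Fraction remaining after one interval: e^(−kτ) = e^(−0.2539 × 3.40) = 0.4218
R = 1 / (1 − 0.4218) = 1.729
Css,max = 8.63 × 1.729 = 14.93 µg/L
Css,min = Css,max × e^(−kτ) = 14.93 × 0.4218 ≈ 6.30 µg/L

6.30 µg/L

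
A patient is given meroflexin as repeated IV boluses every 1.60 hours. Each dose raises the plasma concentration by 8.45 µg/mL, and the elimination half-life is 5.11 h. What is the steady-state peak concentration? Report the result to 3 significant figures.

43.3 µg/mL

k = ln 2 / 5.11 = 0.1356 h⁻¹
Fraction remaining after one interval: e^(−kτ) = e^(−0.1356 × 1.60) = 0.8049
R = 1 / (1 − 0.8049) = 5.126
Css,max = 8.45 × 5.126 ≈ 43.3 µg/mL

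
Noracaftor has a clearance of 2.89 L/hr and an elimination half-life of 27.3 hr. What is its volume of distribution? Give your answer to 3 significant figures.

114 L

k = ln 2 / t½ = ln 2 / 27.3 = 0.02539 hr⁻¹
V = CL / k = 2.89 / 0.02539 ≈ 114 L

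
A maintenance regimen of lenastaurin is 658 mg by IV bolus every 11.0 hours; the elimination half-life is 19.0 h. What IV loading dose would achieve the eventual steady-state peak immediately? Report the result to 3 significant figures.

1990 mg

k = ln 2 / 19.0 = 0.03648 h⁻¹
Accumulation ratio R = 1 / (1 − e^(−kτ)) = 1 / (1 − e^(−0.03648×11.0)) = 1 / (1 − 0.6695) = 3.025
Loading dose = maintenance dose × R = 658 × 3.025 ≈ 1990 mg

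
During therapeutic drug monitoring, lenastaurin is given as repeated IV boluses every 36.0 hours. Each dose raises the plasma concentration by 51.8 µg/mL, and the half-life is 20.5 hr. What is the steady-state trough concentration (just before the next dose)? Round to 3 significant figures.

21.8 µg/mL

k = ln 2 / 20.5 = 0.03381 hr⁻¹
Fraction remaining after one interval: e^(−kτ) = e^(−0.03381 × 36.0) = 0.2960
R = 1 / (1 − 0.2960) = 1.421
Css,max = 51.8 × 1.421 = 73.58 µg/mL
Css,min = Css,max × e^(−kτ) = 73.58 × 0.2960 ≈ 21.8 µg/mL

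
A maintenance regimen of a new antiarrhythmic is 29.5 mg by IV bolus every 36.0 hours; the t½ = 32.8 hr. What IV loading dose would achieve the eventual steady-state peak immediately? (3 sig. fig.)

k = ln 2 / 32.8 = 0.02113 hr⁻¹
Accumulation ratio R = 1 / (1 − e^(−kτ)) = 1 / (1 − e^(−0.02113×36.0)) = 1 / (1 − 0.4673) = 1.877
Loading dose = maintenance dose × R = 29.5 × 1.877 ≈ 55.4 mg

55.4 mg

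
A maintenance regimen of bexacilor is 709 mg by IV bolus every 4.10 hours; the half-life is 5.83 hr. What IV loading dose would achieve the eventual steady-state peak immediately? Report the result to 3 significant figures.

1840 mg

k = ln 2 / 5.83 = 0.1189 hr⁻¹
Accumulation ratio R = 1 / (1 − e^(−kτ)) = 1 / (1 − e^(−0.1189×4.10)) = 1 / (1 − 0.6142) = 2.592
Loading dose = maintenance dose × R = 709 × 2.592 ≈ 1840 mg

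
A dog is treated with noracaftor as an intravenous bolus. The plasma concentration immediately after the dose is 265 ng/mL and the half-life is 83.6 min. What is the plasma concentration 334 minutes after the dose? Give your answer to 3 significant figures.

k = ln 2 / 83.6 = 0.008291 min⁻¹
C(t) = C₀ e^(−kt) = 265 × e^(−0.008291 × 334) = 265 × e^(−2.769) = 265 × 0.06271 ≈ 16.6 ng/mL

16.6 ng/mL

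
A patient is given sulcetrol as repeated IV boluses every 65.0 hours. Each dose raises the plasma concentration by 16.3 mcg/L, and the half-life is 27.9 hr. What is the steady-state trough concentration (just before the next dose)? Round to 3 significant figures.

4.05 mcg/L

k = ln 2 / 27.9 = 0.02484 hr⁻¹
Fraction remaining after one interval: e^(−kτ) = e^(−0.02484 × 65.0) = 0.1989
R = 1 / (1 − 0.1989) = 1.248
Css,max = 16.3 × 1.248 = 20.35 mcg/L
Css,min = Css,max × e^(−kτ) = 20.35 × 0.1989 ≈ 4.05 mcg/L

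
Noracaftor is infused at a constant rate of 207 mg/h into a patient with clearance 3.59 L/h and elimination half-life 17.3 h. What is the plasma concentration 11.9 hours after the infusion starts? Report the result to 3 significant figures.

21.9 µg/mL

Css = rate / CL = 207 / 3.59 = 57.66 µg/mL
k = ln 2 / 17.3 = 0.04007 h⁻¹
C(t) = Css (1 − e^(−kt)) = 57.66 × (1 − e^(−0.4768)) = 57.66 × 0.3792 ≈ 21.9 µg/mL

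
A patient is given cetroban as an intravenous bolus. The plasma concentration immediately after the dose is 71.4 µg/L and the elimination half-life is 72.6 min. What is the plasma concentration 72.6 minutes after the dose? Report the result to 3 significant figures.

k = ln 2 / 72.6 = 0.009547 min⁻¹
72.6 min is 1.000 half-lives, so C = 71.4 × (1/2)^1.000 = 71.4 × 0.5000 ≈ 35.7 µg/L

35.7 µg/L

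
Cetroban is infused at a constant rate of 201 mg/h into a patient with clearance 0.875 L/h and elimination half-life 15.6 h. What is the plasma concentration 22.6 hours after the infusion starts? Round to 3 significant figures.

146 µg/mL

Css = rate / CL = 201 / 0.875 = 229.7 µg/mL
k = ln 2 / 15.6 = 0.04443 h⁻¹
C(t) = Css (1 − e^(−kt)) = 229.7 × (1 − e^(−1.004)) = 229.7 × 0.6337 ≈ 146 µg/mL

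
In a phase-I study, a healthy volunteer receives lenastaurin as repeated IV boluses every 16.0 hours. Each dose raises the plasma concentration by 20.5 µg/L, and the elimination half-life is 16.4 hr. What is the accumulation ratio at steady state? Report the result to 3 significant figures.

k = ln 2 / 16.4 = 0.04227 hr⁻¹
Fraction remaining after one interval: e^(−kτ) = e^(−0.04227 × 16.0) = 0.5085
R = 1 / (1 − 0.5085) = 1 / 0.4915 ≈ 2.03

2.03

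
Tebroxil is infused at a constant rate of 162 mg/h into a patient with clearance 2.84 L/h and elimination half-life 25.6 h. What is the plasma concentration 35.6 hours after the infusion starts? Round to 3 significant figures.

Css = rate / CL = 162 / 2.84 = 57.04 µg/mL
k = ln 2 / 25.6 = 0.02708 h⁻¹
C(t) = Css (1 − e^(−kt)) = 57.04 × (1 − e^(−0.9639)) = 57.04 × 0.6186 ≈ 35.3 µg/mL

35.3 µg/mL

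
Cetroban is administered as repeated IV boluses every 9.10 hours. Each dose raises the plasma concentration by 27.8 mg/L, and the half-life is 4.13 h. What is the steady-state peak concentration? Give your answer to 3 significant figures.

35.5 mg/L

k = ln 2 / 4.13 = 0.1678 h⁻¹
Fraction remaining after one interval: e^(−kτ) = e^(−0.1678 × 9.10) = 0.2171
R = 1 / (1 − 0.2171) = 1.277
Css,max = 27.8 × 1.277 ≈ 35.5 mg/L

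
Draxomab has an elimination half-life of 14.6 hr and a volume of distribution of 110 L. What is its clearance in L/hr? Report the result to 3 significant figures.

5.22 L/hr

k = ln 2 / t½ = ln 2 / 14.6 = 0.04748 hr⁻¹
CL = k · V = 0.04748 × 110 ≈ 5.22 L/hr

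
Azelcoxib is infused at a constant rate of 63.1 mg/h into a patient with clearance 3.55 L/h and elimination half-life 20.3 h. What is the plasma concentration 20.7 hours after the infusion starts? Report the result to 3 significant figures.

9.01 mg/L

Css = rate / CL = 63.1 / 3.55 = 17.77 mg/L
k = ln 2 / 20.3 = 0.03415 h⁻¹
C(t) = Css (1 − e^(−kt)) = 17.77 × (1 − e^(−0.7068)) = 17.77 × 0.5068 ≈ 9.01 mg/L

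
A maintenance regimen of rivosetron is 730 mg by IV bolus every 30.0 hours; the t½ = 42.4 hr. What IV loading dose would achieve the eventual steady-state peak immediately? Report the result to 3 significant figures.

k = ln 2 / 42.4 = 0.01635 hr⁻¹
Accumulation ratio R = 1 / (1 − e^(−kτ)) = 1 / (1 − e^(−0.01635×30.0)) = 1 / (1 − 0.6124) = 2.580
Loading dose = maintenance dose × R = 730 × 2.580 ≈ 1880 mg

1880 mg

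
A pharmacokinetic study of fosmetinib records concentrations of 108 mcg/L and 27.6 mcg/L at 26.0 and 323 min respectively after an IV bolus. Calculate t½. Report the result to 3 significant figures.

k = ln(C₁/C₂) / (t₂ − t₁) = ln(108/27.6) / (323 − 26.0)
  = 1.364 / 297.0 = 0.004594 min⁻¹
t½ = ln 2 / k = ln 2 / 0.004594 ≈ 151 minutes

151 minutes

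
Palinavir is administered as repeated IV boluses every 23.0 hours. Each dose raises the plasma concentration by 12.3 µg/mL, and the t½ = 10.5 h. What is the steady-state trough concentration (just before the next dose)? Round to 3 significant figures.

3.45 µg/mL

k = ln 2 / 10.5 = 0.06601 h⁻¹
Fraction remaining after one interval: e^(−kτ) = e^(−0.06601 × 23.0) = 0.2191
R = 1 / (1 − 0.2191) = 1.281
Css,max = 12.3 × 1.281 = 15.75 µg/mL
Css,min = Css,max × e^(−kτ) = 15.75 × 0.2191 ≈ 3.45 µg/mL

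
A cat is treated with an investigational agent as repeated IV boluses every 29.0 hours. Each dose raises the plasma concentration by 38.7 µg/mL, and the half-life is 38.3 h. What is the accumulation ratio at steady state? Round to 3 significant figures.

2.45

k = ln 2 / 38.3 = 0.01810 h⁻¹
Fraction remaining after one interval: e^(−kτ) = e^(−0.01810 × 29.0) = 0.5917
R = 1 / (1 − 0.5917) = 1 / 0.4083 ≈ 2.45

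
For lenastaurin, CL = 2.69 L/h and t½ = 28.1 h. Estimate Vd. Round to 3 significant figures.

109 L

k = ln 2 / t½ = ln 2 / 28.1 = 0.02467 h⁻¹
V = CL / k = 2.69 / 0.02467 ≈ 109 L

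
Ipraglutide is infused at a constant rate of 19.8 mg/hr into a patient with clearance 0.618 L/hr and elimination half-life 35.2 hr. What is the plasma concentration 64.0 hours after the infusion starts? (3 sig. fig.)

Css = rate / CL = 19.8 / 0.618 = 32.04 mg/L
k = ln 2 / 35.2 = 0.01969 hr⁻¹
C(t) = Css (1 − e^(−kt)) = 32.04 × (1 − e^(−1.260)) = 32.04 × 0.7164 ≈ 23.0 mg/L

23.0 mg/L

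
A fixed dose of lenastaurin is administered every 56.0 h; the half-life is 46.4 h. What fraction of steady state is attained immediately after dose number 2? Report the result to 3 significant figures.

0.812

k = ln 2 / 46.4 = 0.01494 h⁻¹
f_n = 1 − e^(−nkτ) = 1 − e^(−2 × 0.01494 × 56.0) = 1 − e^(−1.673) = 1 − 0.1877 ≈ 0.812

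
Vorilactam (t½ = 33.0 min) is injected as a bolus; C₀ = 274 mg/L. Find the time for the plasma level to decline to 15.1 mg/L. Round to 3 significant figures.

138 minutes

k = ln 2 / 33.0 = 0.02100 min⁻¹
C(t) = C₀ e^(−kt)  ⇒  t = ln(C₀/C) / k
t = ln(274/15.1) / 0.02100 = 2.898 / 0.02100 ≈ 138 minutes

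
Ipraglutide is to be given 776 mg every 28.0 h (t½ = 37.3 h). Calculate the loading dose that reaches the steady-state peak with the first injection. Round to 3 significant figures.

k = ln 2 / 37.3 = 0.01858 h⁻¹
Accumulation ratio R = 1 / (1 − e^(−kτ)) = 1 / (1 − e^(−0.01858×28.0)) = 1 / (1 − 0.5943) = 2.465
Loading dose = maintenance dose × R = 776 × 2.465 ≈ 1910 mg

1910 mg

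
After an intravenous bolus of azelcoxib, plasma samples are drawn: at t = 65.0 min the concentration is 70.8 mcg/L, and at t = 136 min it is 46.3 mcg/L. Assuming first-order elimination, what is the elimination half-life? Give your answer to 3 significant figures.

116 minutes

k = ln(C₁/C₂) / (t₂ − t₁) = ln(70.8/46.3) / (136 − 65.0)
  = 0.4247 / 71.00 = 0.005982 min⁻¹
t½ = ln 2 / k = ln 2 / 0.005982 ≈ 116 minutes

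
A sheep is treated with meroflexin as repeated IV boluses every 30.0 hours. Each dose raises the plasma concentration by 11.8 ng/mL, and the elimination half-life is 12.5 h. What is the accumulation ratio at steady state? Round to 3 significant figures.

1.23

k = ln 2 / 12.5 = 0.05545 h⁻¹
Fraction remaining after one interval: e^(−kτ) = e^(−0.05545 × 30.0) = 0.1895
R = 1 / (1 − 0.1895) = 1 / 0.8105 ≈ 1.23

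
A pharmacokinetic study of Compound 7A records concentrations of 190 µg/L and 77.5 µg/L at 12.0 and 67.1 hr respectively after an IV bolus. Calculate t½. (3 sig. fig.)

42.6 hours

k = ln(C₁/C₂) / (t₂ − t₁) = ln(190/77.5) / (67.1 − 12.0)
  = 0.8967 / 55.10 = 0.01627 hr⁻¹
t½ = ln 2 / k = ln 2 / 0.01627 ≈ 42.6 hours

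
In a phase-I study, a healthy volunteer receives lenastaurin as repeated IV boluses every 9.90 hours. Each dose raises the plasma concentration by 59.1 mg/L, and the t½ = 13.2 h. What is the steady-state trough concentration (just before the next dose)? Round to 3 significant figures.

86.7 mg/L

k = ln 2 / 13.2 = 0.05251 h⁻¹
Fraction remaining after one interval: e^(−kτ) = e^(−0.05251 × 9.90) = 0.5946
R = 1 / (1 − 0.5946) = 2.467
Css,max = 59.1 × 2.467 = 145.8 mg/L
Css,min = Css,max × e^(−kτ) = 145.8 × 0.5946 ≈ 86.7 mg/L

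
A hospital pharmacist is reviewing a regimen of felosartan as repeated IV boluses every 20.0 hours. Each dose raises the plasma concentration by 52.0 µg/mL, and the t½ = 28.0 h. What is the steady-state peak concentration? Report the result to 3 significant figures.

133 µg/mL

k = ln 2 / 28.0 = 0.02476 h⁻¹
Fraction remaining after one interval: e^(−kτ) = e^(−0.02476 × 20.0) = 0.6095
R = 1 / (1 − 0.6095) = 2.561
Css,max = 52.0 × 2.561 ≈ 133 µg/mL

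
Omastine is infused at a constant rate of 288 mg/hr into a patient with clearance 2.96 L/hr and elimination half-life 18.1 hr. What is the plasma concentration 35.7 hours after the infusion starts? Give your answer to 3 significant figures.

Css = rate / CL = 288 / 2.96 = 97.30 µg/mL
k = ln 2 / 18.1 = 0.03830 hr⁻¹
C(t) = Css (1 − e^(−kt)) = 97.30 × (1 − e^(−1.367)) = 97.30 × 0.7452 ≈ 72.5 µg/mL

72.5 µg/mL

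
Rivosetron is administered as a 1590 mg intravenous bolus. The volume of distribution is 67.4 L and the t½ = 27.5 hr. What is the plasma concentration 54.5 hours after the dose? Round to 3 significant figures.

5.97 mg/L

C₀ = dose / V = 1590 / 67.4 = 23.59 mg/L
k = ln 2 / 27.5 = 0.02521 hr⁻¹
C(t) = C₀ e^(−kt) = 23.59 × e^(−0.02521 × 54.5) = 23.59 × e^(−1.374) = 23.59 × 0.2532 ≈ 5.97 mg/L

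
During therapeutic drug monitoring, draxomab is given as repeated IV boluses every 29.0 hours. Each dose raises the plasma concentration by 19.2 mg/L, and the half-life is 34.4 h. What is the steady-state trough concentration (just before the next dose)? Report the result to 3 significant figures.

24.2 mg/L

k = ln 2 / 34.4 = 0.02015 h⁻¹
Fraction remaining after one interval: e^(−kτ) = e^(−0.02015 × 29.0) = 0.5575
R = 1 / (1 − 0.5575) = 2.260
Css,max = 19.2 × 2.260 = 43.39 mg/L
Css,min = Css,max × e^(−kτ) = 43.39 × 0.5575 ≈ 24.2 mg/L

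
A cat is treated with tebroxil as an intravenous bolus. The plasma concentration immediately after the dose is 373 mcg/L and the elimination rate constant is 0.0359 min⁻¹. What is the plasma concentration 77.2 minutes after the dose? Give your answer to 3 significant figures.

23.3 mcg/L

C(t) = C₀ e^(−kt) = 373 × e^(−0.03590 × 77.2) = 373 × e^(−2.771) = 373 × 0.06257 ≈ 23.3 mcg/L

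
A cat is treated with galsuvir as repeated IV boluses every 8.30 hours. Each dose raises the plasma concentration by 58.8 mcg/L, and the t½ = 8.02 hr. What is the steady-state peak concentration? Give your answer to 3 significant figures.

115 mcg/L

k = ln 2 / 8.02 = 0.08643 hr⁻¹
Fraction remaining after one interval: e^(−kτ) = e^(−0.08643 × 8.30) = 0.4880
R = 1 / (1 − 0.4880) = 1.953
Css,max = 58.8 × 1.953 ≈ 115 mcg/L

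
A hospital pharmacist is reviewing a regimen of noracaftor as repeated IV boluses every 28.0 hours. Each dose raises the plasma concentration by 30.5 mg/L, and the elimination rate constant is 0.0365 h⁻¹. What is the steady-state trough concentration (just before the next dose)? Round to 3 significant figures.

17.1 mg/L

Fraction remaining after one interval: e^(−kτ) = e^(−0.03650 × 28.0) = 0.3599
R = 1 / (1 − 0.3599) = 1.562
Css,max = 30.5 × 1.562 = 47.65 mg/L
Css,min = Css,max × e^(−kτ) = 47.65 × 0.3599 ≈ 17.1 mg/L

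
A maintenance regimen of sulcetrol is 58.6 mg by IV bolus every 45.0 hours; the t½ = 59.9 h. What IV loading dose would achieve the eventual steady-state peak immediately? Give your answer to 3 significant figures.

144 mg

k = ln 2 / 59.9 = 0.01157 h⁻¹
Accumulation ratio R = 1 / (1 − e^(−kτ)) = 1 / (1 − e^(−0.01157×45.0)) = 1 / (1 − 0.5941) = 2.464
Loading dose = maintenance dose × R = 58.6 × 2.464 ≈ 144 mg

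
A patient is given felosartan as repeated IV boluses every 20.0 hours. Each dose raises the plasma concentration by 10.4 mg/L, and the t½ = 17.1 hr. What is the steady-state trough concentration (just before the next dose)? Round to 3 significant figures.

k = ln 2 / 17.1 = 0.04053 hr⁻¹
Fraction remaining after one interval: e^(−kτ) = e^(−0.04053 × 20.0) = 0.4445
R = 1 / (1 − 0.4445) = 1.800
Css,max = 10.4 × 1.800 = 18.72 mg/L
Css,min = Css,max × e^(−kτ) = 18.72 × 0.4445 ≈ 8.32 mg/L

8.32 mg/L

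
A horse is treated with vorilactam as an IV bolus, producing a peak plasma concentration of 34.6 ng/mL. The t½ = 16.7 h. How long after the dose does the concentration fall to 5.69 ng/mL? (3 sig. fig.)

k = ln 2 / 16.7 = 0.04151 h⁻¹
C(t) = C₀ e^(−kt)  ⇒  t = ln(C₀/C) / k
t = ln(34.6/5.69) / 0.04151 = 1.805 / 0.04151 ≈ 43.5 hours

43.5 hours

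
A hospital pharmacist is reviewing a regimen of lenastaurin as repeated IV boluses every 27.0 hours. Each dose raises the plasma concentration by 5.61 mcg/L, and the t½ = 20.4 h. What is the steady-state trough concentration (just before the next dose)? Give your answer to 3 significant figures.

k = ln 2 / 20.4 = 0.03398 h⁻¹
Fraction remaining after one interval: e^(−kτ) = e^(−0.03398 × 27.0) = 0.3996
R = 1 / (1 − 0.3996) = 1.665
Css,max = 5.61 × 1.665 = 9.343 mcg/L
Css,min = Css,max × e^(−kτ) = 9.343 × 0.3996 ≈ 3.73 mcg/L

3.73 mcg/L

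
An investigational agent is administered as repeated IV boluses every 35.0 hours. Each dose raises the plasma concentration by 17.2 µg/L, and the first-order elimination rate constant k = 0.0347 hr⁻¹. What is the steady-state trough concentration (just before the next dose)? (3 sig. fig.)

Fraction remaining after one interval: e^(−kτ) = e^(−0.03470 × 35.0) = 0.2969
R = 1 / (1 − 0.2969) = 1.422
Css,max = 17.2 × 1.422 = 24.46 µg/L
Css,min = Css,max × e^(−kτ) = 24.46 × 0.2969 ≈ 7.26 µg/L

7.26 µg/L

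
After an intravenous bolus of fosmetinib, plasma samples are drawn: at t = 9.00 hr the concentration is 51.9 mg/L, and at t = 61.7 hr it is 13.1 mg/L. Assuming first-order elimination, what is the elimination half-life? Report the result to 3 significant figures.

26.5 hours

k = ln(C₁/C₂) / (t₂ − t₁) = ln(51.9/13.1) / (61.7 − 9.00)
  = 1.377 / 52.70 = 0.02612 hr⁻¹
t½ = ln 2 / k = ln 2 / 0.02612 ≈ 26.5 hours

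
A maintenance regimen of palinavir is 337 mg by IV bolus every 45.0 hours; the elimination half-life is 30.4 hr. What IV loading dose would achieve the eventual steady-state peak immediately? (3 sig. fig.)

k = ln 2 / 30.4 = 0.02280 hr⁻¹
Accumulation ratio R = 1 / (1 − e^(−kτ)) = 1 / (1 − e^(−0.02280×45.0)) = 1 / (1 − 0.3584) = 1.559
Loading dose = maintenance dose × R = 337 × 1.559 ≈ 525 mg

525 mg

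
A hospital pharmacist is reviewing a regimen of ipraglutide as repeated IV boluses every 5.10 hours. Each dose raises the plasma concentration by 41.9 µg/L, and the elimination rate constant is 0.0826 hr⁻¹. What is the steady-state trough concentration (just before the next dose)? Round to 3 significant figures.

Fraction remaining after one interval: e^(−kτ) = e^(−0.08260 × 5.10) = 0.6562
R = 1 / (1 − 0.6562) = 2.909
Css,max = 41.9 × 2.909 = 121.9 µg/L
Css,min = Css,max × e^(−kτ) = 121.9 × 0.6562 ≈ 80.0 µg/L

80.0 µg/L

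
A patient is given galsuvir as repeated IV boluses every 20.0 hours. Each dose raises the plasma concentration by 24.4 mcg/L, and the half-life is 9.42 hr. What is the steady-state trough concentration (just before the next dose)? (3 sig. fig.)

7.27 mcg/L

k = ln 2 / 9.42 = 0.07358 hr⁻¹
Fraction remaining after one interval: e^(−kτ) = e^(−0.07358 × 20.0) = 0.2295
R = 1 / (1 − 0.2295) = 1.298
Css,max = 24.4 × 1.298 = 31.67 mcg/L
Css,min = Css,max × e^(−kτ) = 31.67 × 0.2295 ≈ 7.27 mcg/L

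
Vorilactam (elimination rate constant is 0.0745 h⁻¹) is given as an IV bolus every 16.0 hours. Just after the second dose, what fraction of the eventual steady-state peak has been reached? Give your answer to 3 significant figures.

f_n = 1 − e^(−nkτ) = 1 − e^(−2 × 0.07450 × 16.0) = 1 − e^(−2.384) = 1 − 0.09218 ≈ 0.908

0.908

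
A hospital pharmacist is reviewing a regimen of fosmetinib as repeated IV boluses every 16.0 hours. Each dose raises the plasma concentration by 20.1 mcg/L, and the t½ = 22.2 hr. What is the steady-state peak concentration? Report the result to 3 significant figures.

51.1 mcg/L

k = ln 2 / 22.2 = 0.03122 hr⁻¹
Fraction remaining after one interval: e^(−kτ) = e^(−0.03122 × 16.0) = 0.6068
R = 1 / (1 − 0.6068) = 2.543
Css,max = 20.1 × 2.543 ≈ 51.1 mcg/L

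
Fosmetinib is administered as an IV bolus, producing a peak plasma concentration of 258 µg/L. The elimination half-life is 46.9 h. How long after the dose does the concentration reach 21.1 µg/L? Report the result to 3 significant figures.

k = ln 2 / 46.9 = 0.01478 h⁻¹
C(t) = C₀ e^(−kt)  ⇒  t = ln(C₀/C) / k
t = ln(258/21.1) / 0.01478 = 2.504 / 0.01478 ≈ 169 hours

169 hours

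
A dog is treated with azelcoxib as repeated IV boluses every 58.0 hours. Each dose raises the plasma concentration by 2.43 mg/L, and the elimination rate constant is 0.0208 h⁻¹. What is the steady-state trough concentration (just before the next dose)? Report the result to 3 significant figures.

Fraction remaining after one interval: e^(−kτ) = e^(−0.02080 × 58.0) = 0.2993
R = 1 / (1 − 0.2993) = 1.427
Css,max = 2.43 × 1.427 = 3.468 mg/L
Css,min = Css,max × e^(−kτ) = 3.468 × 0.2993 ≈ 1.04 mg/L

1.04 mg/L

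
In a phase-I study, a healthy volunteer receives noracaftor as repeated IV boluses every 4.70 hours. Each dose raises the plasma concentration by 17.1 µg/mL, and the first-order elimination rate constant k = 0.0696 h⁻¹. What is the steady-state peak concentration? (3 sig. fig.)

Fraction remaining after one interval: e^(−kτ) = e^(−0.06960 × 4.70) = 0.7210
R = 1 / (1 − 0.7210) = 3.584
Css,max = 17.1 × 3.584 ≈ 61.3 µg/mL

61.3 µg/mL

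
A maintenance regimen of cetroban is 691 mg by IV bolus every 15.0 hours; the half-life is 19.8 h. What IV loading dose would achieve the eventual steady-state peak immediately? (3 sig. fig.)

k = ln 2 / 19.8 = 0.03501 h⁻¹
Accumulation ratio R = 1 / (1 − e^(−kτ)) = 1 / (1 − e^(−0.03501×15.0)) = 1 / (1 − 0.5915) = 2.448
Loading dose = maintenance dose × R = 691 × 2.448 ≈ 1690 mg

1690 mg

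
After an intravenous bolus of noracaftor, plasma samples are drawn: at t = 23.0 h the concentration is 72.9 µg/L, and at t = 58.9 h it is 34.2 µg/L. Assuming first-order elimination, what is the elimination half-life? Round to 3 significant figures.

32.9 hours

k = ln(C₁/C₂) / (t₂ − t₁) = ln(72.9/34.2) / (58.9 − 23.0)
  = 0.7569 / 35.90 = 0.02108 h⁻¹
t½ = ln 2 / k = ln 2 / 0.02108 ≈ 32.9 hours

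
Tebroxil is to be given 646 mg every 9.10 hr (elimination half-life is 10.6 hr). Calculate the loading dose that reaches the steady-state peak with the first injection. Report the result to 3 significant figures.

k = ln 2 / 10.6 = 0.06539 hr⁻¹
Accumulation ratio R = 1 / (1 − e^(−kτ)) = 1 / (1 − e^(−0.06539×9.10)) = 1 / (1 − 0.5515) = 2.230
Loading dose = maintenance dose × R = 646 × 2.230 ≈ 1440 mg

1440 mg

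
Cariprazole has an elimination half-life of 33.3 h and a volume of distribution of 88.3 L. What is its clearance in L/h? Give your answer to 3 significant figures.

1.84 L/h

k = ln 2 / t½ = ln 2 / 33.3 = 0.02082 h⁻¹
CL = k · V = 0.02082 × 88.3 ≈ 1.84 L/h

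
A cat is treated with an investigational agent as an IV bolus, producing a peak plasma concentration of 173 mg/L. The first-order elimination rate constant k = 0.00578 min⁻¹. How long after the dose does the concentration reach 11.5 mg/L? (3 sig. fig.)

469 minutes

C(t) = C₀ e^(−kt)  ⇒  t = ln(C₀/C) / k
t = ln(173/11.5) / 0.005780 = 2.711 / 0.005780 ≈ 469 minutes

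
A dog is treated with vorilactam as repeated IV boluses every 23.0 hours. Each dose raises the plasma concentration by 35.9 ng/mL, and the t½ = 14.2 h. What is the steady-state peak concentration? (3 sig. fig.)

53.2 ng/mL

k = ln 2 / 14.2 = 0.04881 h⁻¹
Fraction remaining after one interval: e^(−kτ) = e^(−0.04881 × 23.0) = 0.3254
R = 1 / (1 − 0.3254) = 1.482
Css,max = 35.9 × 1.482 ≈ 53.2 ng/mL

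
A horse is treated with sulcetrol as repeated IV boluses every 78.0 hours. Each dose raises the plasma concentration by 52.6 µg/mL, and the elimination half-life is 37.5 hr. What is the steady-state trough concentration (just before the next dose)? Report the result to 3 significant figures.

k = ln 2 / 37.5 = 0.01848 hr⁻¹
Fraction remaining after one interval: e^(−kτ) = e^(−0.01848 × 78.0) = 0.2365
R = 1 / (1 − 0.2365) = 1.310
Css,max = 52.6 × 1.310 = 68.89 µg/mL
Css,min = Css,max × e^(−kτ) = 68.89 × 0.2365 ≈ 16.3 µg/mL

16.3 µg/mL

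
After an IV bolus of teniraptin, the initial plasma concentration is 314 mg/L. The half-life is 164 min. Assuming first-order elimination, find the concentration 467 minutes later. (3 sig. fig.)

43.6 mg/L

k = ln 2 / 164 = 0.004227 min⁻¹
467 min is 2.848 half-lives, so C = 314 × (1/2)^2.848 = 314 × 0.1389 ≈ 43.6 mg/L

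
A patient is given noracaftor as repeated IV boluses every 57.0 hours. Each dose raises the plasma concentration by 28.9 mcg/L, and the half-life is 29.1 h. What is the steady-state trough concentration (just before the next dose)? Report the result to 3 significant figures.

k = ln 2 / 29.1 = 0.02382 h⁻¹
Fraction remaining after one interval: e^(−kτ) = e^(−0.02382 × 57.0) = 0.2572
R = 1 / (1 − 0.2572) = 1.346
Css,max = 28.9 × 1.346 = 38.91 mcg/L
Css,min = Css,max × e^(−kτ) = 38.91 × 0.2572 ≈ 10.0 mcg/L

10.0 mcg/L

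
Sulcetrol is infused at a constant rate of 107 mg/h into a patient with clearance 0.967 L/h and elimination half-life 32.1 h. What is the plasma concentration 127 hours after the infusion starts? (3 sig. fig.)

104 mg/L

Css = rate / CL = 107 / 0.967 = 110.7 mg/L
k = ln 2 / 32.1 = 0.02159 h⁻¹
C(t) = Css (1 − e^(−kt)) = 110.7 × (1 − e^(−2.742)) = 110.7 × 0.9356 ≈ 104 mg/L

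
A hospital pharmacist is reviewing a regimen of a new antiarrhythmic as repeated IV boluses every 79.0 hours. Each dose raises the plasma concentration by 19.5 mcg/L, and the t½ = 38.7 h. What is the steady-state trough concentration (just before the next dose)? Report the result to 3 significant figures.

k = ln 2 / 38.7 = 0.01791 h⁻¹
Fraction remaining after one interval: e^(−kτ) = e^(−0.01791 × 79.0) = 0.2429
R = 1 / (1 − 0.2429) = 1.321
Css,max = 19.5 × 1.321 = 25.76 mcg/L
Css,min = Css,max × e^(−kτ) = 25.76 × 0.2429 ≈ 6.26 mcg/L

6.26 mcg/L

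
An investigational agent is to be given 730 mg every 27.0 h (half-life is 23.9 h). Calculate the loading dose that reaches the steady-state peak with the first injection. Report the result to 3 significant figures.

k = ln 2 / 23.9 = 0.02900 h⁻¹
Accumulation ratio R = 1 / (1 − e^(−kτ)) = 1 / (1 − e^(−0.02900×27.0)) = 1 / (1 − 0.4570) = 1.842
Loading dose = maintenance dose × R = 730 × 1.842 ≈ 1340 mg

1340 mg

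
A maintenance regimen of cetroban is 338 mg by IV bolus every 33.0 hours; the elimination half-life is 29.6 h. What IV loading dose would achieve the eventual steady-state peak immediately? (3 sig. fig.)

k = ln 2 / 29.6 = 0.02342 h⁻¹
Accumulation ratio R = 1 / (1 − e^(−kτ)) = 1 / (1 − e^(−0.02342×33.0)) = 1 / (1 − 0.4617) = 1.858
Loading dose = maintenance dose × R = 338 × 1.858 ≈ 628 mg

628 mg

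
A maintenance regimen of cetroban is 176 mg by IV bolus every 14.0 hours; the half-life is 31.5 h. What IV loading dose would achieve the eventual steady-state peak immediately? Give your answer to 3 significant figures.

k = ln 2 / 31.5 = 0.02200 h⁻¹
Accumulation ratio R = 1 / (1 − e^(−kτ)) = 1 / (1 − e^(−0.02200×14.0)) = 1 / (1 − 0.7349) = 3.772
Loading dose = maintenance dose × R = 176 × 3.772 ≈ 664 mg

664 mg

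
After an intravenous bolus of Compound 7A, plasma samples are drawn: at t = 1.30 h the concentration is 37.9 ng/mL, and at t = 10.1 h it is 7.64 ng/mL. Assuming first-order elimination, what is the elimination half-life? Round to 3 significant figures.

k = ln(C₁/C₂) / (t₂ − t₁) = ln(37.9/7.64) / (10.1 − 1.30)
  = 1.602 / 8.800 = 0.1820 h⁻¹
t½ = ln 2 / k = ln 2 / 0.1820 ≈ 3.81 hours

3.81 hours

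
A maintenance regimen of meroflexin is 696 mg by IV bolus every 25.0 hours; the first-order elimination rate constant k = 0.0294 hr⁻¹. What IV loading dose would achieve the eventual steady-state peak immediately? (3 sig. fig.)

Accumulation ratio R = 1 / (1 − e^(−kτ)) = 1 / (1 − e^(−0.02940×25.0)) = 1 / (1 − 0.4795) = 1.921
Loading dose = maintenance dose × R = 696 × 1.921 ≈ 1340 mg

1340 mg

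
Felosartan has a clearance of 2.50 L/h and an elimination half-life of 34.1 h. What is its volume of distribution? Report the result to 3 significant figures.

123 L

k = ln 2 / t½ = ln 2 / 34.1 = 0.02033 h⁻¹
V = CL / k = 2.50 / 0.02033 ≈ 123 L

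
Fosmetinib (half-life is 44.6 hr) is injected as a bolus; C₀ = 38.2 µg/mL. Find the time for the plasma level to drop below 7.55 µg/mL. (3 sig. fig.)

104 hours

k = ln 2 / 44.6 = 0.01554 hr⁻¹
C(t) = C₀ e^(−kt)  ⇒  t = ln(C₀/C) / k
t = ln(38.2/7.55) / 0.01554 = 1.621 / 0.01554 ≈ 104 hours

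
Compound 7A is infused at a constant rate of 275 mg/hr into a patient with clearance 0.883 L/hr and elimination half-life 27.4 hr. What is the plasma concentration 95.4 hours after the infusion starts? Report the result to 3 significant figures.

Css = rate / CL = 275 / 0.883 = 311.4 µg/mL
k = ln 2 / 27.4 = 0.02530 hr⁻¹
C(t) = Css (1 − e^(−kt)) = 311.4 × (1 − e^(−2.413)) = 311.4 × 0.9105 ≈ 284 µg/mL

284 µg/mL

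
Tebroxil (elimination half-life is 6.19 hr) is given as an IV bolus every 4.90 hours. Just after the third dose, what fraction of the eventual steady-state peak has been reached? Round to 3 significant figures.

k = ln 2 / 6.19 = 0.1120 hr⁻¹
f_n = 1 − e^(−nkτ) = 1 − e^(−3 × 0.1120 × 4.90) = 1 − e^(−1.646) = 1 − 0.1928 ≈ 0.807

0.807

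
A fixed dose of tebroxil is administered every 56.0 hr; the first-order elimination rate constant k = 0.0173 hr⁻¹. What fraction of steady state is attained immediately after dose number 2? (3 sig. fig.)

0.856

f_n = 1 − e^(−nkτ) = 1 − e^(−2 × 0.01730 × 56.0) = 1 − e^(−1.938) = 1 − 0.1440 ≈ 0.856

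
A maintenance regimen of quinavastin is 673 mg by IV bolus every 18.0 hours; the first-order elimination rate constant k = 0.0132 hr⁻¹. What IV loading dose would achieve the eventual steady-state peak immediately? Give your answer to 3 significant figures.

Accumulation ratio R = 1 / (1 − e^(−kτ)) = 1 / (1 − e^(−0.01320×18.0)) = 1 / (1 − 0.7885) = 4.729
Loading dose = maintenance dose × R = 673 × 4.729 ≈ 3180 mg

3180 mg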